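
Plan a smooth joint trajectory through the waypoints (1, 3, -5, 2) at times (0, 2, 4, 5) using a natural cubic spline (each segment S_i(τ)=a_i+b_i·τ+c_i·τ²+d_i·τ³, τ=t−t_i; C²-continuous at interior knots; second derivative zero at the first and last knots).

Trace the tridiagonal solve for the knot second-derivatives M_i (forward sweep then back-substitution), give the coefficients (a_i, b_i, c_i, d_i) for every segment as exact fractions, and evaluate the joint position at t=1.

Δ: Δ0=1, Δ1=-4, Δ2=7
row 1: diag=8, rhs=-30; c'=1/4, d'=-15/4
row 2: denom=6−2·1/4=11/2; d'=(66−2·-15/4)/(11/2)=147/11
back: M2=147/11
back: M1=-15/4−1/4·147/11=-78/11
M: M0=0, M1=-78/11, M2=147/11, M3=0
seg 0: a=1, c=M0/2=0, d=(M1−M0)/(6·2)=-13/22, b=Δ0−h0·(2M0+M1)/6=37/11
seg 1: a=3, c=M1/2=-39/11, d=(M2−M1)/(6·2)=75/44, b=Δ1−h1·(2M1+M2)/6=-41/11
seg 2: a=-5, c=M2/2=147/22, d=(M3−M2)/(6·1)=-49/22, b=Δ2−h2·(2M2+M3)/6=28/11
t_q=1 → seg 0, τ=1; S=1+37/11·τ+0·τ²+-13/22·τ³=83/22

  seg 0: a=1 b=37/11 c=0 d=-13/22
  seg 1: a=3 b=-41/11 c=-39/11 d=75/44
  seg 2: a=-5 b=28/11 c=147/22 d=-49/22
S(1) = 83/22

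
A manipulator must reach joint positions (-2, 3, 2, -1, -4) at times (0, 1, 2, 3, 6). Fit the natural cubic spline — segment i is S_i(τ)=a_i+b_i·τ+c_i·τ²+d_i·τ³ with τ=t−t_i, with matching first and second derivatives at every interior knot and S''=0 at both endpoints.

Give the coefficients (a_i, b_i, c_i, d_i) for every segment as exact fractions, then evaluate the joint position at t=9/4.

Δ: Δ0=5, Δ1=-1, Δ2=-3, Δ3=-1
row 1: diag=4, rhs=-36; c'=1/4, d'=-9
row 2: denom=4−1·1/4=15/4; d'=(-12−1·-9)/(15/4)=-4/5
row 3: denom=8−1·4/15=116/15; d'=(12−1·-4/5)/(116/15)=48/29
back: M3=48/29
back: M2=-4/5−4/15·48/29=-36/29
back: M1=-9−1/4·-36/29=-252/29
M: M0=0, M1=-252/29, M2=-36/29, M3=48/29, M4=0
seg 0: a=-2, c=M0/2=0, d=(M1−M0)/(6·1)=-42/29, b=Δ0−h0·(2M0+M1)/6=187/29
seg 1: a=3, c=M1/2=-126/29, d=(M2−M1)/(6·1)=36/29, b=Δ1−h1·(2M1+M2)/6=61/29
seg 2: a=2, c=M2/2=-18/29, d=(M3−M2)/(6·1)=14/29, b=Δ2−h2·(2M2+M3)/6=-83/29
seg 3: a=-1, c=M3/2=24/29, d=(M4−M3)/(6·3)=-8/87, b=Δ3−h3·(2M3+M4)/6=-77/29
t_q=9/4 → seg 2, τ=1/4; S=2+-83/29·τ+-18/29·τ²+14/29·τ³=1163/928

  seg 0: a=-2 b=187/29 c=0 d=-42/29
  seg 1: a=3 b=61/29 c=-126/29 d=36/29
  seg 2: a=2 b=-83/29 c=-18/29 d=14/29
  seg 3: a=-1 b=-77/29 c=24/29 d=-8/87
S(9/4) = 1163/928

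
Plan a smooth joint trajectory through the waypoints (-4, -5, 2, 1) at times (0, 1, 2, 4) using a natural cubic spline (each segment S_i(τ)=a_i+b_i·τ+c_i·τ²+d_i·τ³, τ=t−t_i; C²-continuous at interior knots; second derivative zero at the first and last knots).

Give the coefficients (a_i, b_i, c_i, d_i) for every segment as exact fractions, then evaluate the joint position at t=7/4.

Δ: Δ0=-1, Δ1=7, Δ2=-1/2
row 1: diag=4, rhs=48; c'=1/4, d'=12
row 2: denom=6−1·1/4=23/4; d'=(-45−1·12)/(23/4)=-228/23
back: M2=-228/23
back: M1=12−1/4·-228/23=333/23
M: M0=0, M1=333/23, M2=-228/23, M3=0
seg 0: a=-4, c=M0/2=0, d=(M1−M0)/(6·1)=111/46, b=Δ0−h0·(2M0+M1)/6=-157/46
seg 1: a=-5, c=M1/2=333/46, d=(M2−M1)/(6·1)=-187/46, b=Δ1−h1·(2M1+M2)/6=88/23
seg 2: a=2, c=M2/2=-114/23, d=(M3−M2)/(6·2)=19/23, b=Δ2−h2·(2M2+M3)/6=281/46
t_q=7/4 → seg 1, τ=3/4; S=-5+88/23·τ+333/46·τ²+-187/46·τ³=29/128

  seg 0: a=-4 b=-157/46 c=0 d=111/46
  seg 1: a=-5 b=88/23 c=333/46 d=-187/46
  seg 2: a=2 b=281/46 c=-114/23 d=19/23
S(7/4) = 29/128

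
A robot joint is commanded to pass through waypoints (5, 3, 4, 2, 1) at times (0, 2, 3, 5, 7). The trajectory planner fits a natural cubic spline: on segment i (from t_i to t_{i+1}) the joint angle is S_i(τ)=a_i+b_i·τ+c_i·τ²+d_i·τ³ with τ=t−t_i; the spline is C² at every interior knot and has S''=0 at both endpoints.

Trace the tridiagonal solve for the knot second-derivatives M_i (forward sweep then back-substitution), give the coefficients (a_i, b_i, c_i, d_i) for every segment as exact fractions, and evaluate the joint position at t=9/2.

Δ: Δ0=-1, Δ1=1, Δ2=-1, Δ3=-1/2
row 1: diag=6, rhs=12; c'=1/6, d'=2
row 2: denom=6−1·1/6=35/6; d'=(-12−1·2)/(35/6)=-12/5
row 3: denom=8−2·12/35=256/35; d'=(3−2·-12/5)/(256/35)=273/256
back: M3=273/256
back: M2=-12/5−12/35·273/256=-177/64
back: M1=2−1/6·-177/64=315/128
M: M0=0, M1=315/128, M2=-177/64, M3=273/256, M4=0
seg 0: a=5, c=M0/2=0, d=(M1−M0)/(6·2)=105/512, b=Δ0−h0·(2M0+M1)/6=-233/128
seg 1: a=3, c=M1/2=315/256, d=(M2−M1)/(6·1)=-223/256, b=Δ1−h1·(2M1+M2)/6=41/64
seg 2: a=4, c=M2/2=-177/128, d=(M3−M2)/(6·2)=327/1024, b=Δ2−h2·(2M2+M3)/6=125/256
seg 3: a=2, c=M3/2=273/512, d=(M4−M3)/(6·2)=-91/1024, b=Δ3−h3·(2M3+M4)/6=-155/128
t_q=9/2 → seg 2, τ=3/2; S=4+125/256·τ+-177/128·τ²+327/1024·τ³=22109/8192

  seg 0: a=5 b=-233/128 c=0 d=105/512
  seg 1: a=3 b=41/64 c=315/256 d=-223/256
  seg 2: a=4 b=125/256 c=-177/128 d=327/1024
  seg 3: a=2 b=-155/128 c=273/512 d=-91/1024
S(9/2) = 22109/8192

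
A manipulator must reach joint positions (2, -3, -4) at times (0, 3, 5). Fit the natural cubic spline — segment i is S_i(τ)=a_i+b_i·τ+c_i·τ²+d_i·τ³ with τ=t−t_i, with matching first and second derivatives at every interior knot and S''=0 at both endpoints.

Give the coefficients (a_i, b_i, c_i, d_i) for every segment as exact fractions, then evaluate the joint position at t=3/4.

  seg 0: a=2 b=-121/60 c=0 d=7/180
  seg 1: a=-3 b=-29/30 c=7/20 d=-7/120
S(3/4) = 129/256

Δ: Δ0=-5/3, Δ1=-1/2
row 1: diag=10, rhs=7; c'=1/5, d'=7/10
back: M1=7/10
M: M0=0, M1=7/10, M2=0
seg 0: a=2, c=M0/2=0, d=(M1−M0)/(6·3)=7/180, b=Δ0−h0·(2M0+M1)/6=-121/60
seg 1: a=-3, c=M1/2=7/20, d=(M2−M1)/(6·2)=-7/120, b=Δ1−h1·(2M1+M2)/6=-29/30
t_q=3/4 → seg 0, τ=3/4; S=2+-121/60·τ+0·τ²+7/180·τ³=129/256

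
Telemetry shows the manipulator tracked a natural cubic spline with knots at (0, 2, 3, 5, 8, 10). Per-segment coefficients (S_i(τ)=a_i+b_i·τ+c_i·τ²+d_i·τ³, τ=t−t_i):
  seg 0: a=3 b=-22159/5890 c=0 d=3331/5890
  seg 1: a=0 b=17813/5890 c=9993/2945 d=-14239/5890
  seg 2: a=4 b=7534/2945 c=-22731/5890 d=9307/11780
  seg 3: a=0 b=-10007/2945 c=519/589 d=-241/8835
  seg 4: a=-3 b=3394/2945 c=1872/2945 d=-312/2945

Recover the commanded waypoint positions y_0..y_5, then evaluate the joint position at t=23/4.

y_0=3 y_1=0 y_2=4 y_3=0 y_4=-3 y_5=1
S(23/4) = -77817/37696

y_0 = S_0(0) = a_0 = 3
y_1 = S_1(0) = a_1 = 0
y_2 = S_2(0) = a_2 = 4
y_3 = S_3(0) = a_3 = 0
y_4 = S_4(0) = a_4 = -3
y_5 = S_4(2) = 1
t_q=23/4 is in segment 3 (τ=3/4); S_3(τ)=-77817/37696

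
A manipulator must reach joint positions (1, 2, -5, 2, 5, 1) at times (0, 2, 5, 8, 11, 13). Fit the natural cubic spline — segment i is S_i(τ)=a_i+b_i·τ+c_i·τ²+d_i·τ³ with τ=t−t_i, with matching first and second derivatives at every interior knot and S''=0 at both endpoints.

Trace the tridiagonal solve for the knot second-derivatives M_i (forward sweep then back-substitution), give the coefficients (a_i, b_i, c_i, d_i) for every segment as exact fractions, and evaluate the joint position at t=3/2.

Δ: Δ0=1/2, Δ1=-7/3, Δ2=7/3, Δ3=1, Δ4=-2
row 1: diag=10, rhs=-17; c'=3/10, d'=-17/10
row 2: denom=12−3·3/10=111/10; d'=(28−3·-17/10)/(111/10)=331/111
row 3: denom=12−3·10/37=414/37; d'=(-8−3·331/111)/(414/37)=-209/138
row 4: denom=10−3·37/138=423/46; d'=(-18−3·-209/138)/(423/46)=-619/423
back: M4=-619/423
back: M3=-209/138−37/138·-619/423=-1424/1269
back: M2=331/111−10/37·-1424/1269=4169/1269
back: M1=-17/10−3/10·4169/1269=-1136/423
M: M0=0, M1=-1136/423, M2=4169/1269, M3=-1424/1269, M4=-619/423, M5=0
seg 0: a=1, c=M0/2=0, d=(M1−M0)/(6·2)=-284/1269, b=Δ0−h0·(2M0+M1)/6=3541/2538
seg 1: a=2, c=M1/2=-568/423, d=(M2−M1)/(6·3)=7577/22842, b=Δ1−h1·(2M1+M2)/6=-3275/2538
seg 2: a=-5, c=M2/2=4169/2538, d=(M3−M2)/(6·3)=-119/486, b=Δ2−h2·(2M2+M3)/6=-496/1269
seg 3: a=2, c=M3/2=-712/1269, d=(M4−M3)/(6·3)=-433/22842, b=Δ3−h3·(2M3+M4)/6=7243/2538
seg 4: a=5, c=M4/2=-619/846, d=(M5−M4)/(6·2)=619/5076, b=Δ4−h4·(2M4+M5)/6=-1300/1269
t_q=3/2 → seg 0, τ=3/2; S=1+3541/2538·τ+0·τ²+-284/1269·τ³=3955/1692

  seg 0: a=1 b=3541/2538 c=0 d=-284/1269
  seg 1: a=2 b=-3275/2538 c=-568/423 d=7577/22842
  seg 2: a=-5 b=-496/1269 c=4169/2538 d=-119/486
  seg 3: a=2 b=7243/2538 c=-712/1269 d=-433/22842
  seg 4: a=5 b=-1300/1269 c=-619/846 d=619/5076
S(3/2) = 3955/1692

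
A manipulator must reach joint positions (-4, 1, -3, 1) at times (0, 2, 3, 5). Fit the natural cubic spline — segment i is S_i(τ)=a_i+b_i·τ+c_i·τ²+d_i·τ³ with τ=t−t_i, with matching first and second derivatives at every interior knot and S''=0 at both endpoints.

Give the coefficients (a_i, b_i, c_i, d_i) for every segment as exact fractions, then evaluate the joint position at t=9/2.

Δ: Δ0=5/2, Δ1=-4, Δ2=2
row 1: diag=6, rhs=-39; c'=1/6, d'=-13/2
row 2: denom=6−1·1/6=35/6; d'=(36−1·-13/2)/(35/6)=51/7
back: M2=51/7
back: M1=-13/2−1/6·51/7=-54/7
M: M0=0, M1=-54/7, M2=51/7, M3=0
seg 0: a=-4, c=M0/2=0, d=(M1−M0)/(6·2)=-9/14, b=Δ0−h0·(2M0+M1)/6=71/14
seg 1: a=1, c=M1/2=-27/7, d=(M2−M1)/(6·1)=5/2, b=Δ1−h1·(2M1+M2)/6=-37/14
seg 2: a=-3, c=M2/2=51/14, d=(M3−M2)/(6·2)=-17/28, b=Δ2−h2·(2M2+M3)/6=-20/7
t_q=9/2 → seg 2, τ=3/2; S=-3+-20/7·τ+51/14·τ²+-17/28·τ³=-255/224

  seg 0: a=-4 b=71/14 c=0 d=-9/14
  seg 1: a=1 b=-37/14 c=-27/7 d=5/2
  seg 2: a=-3 b=-20/7 c=51/14 d=-17/28
S(9/2) = -255/224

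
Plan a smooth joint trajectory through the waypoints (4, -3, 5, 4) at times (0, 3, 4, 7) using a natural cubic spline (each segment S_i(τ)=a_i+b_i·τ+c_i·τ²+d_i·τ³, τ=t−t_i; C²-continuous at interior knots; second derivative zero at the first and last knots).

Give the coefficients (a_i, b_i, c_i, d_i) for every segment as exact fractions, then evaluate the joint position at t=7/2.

Δ: Δ0=-7/3, Δ1=8, Δ2=-1/3
row 1: diag=8, rhs=62; c'=1/8, d'=31/4
row 2: denom=8−1·1/8=63/8; d'=(-50−1·31/4)/(63/8)=-22/3
back: M2=-22/3
back: M1=31/4−1/8·-22/3=26/3
M: M0=0, M1=26/3, M2=-22/3, M3=0
seg 0: a=4, c=M0/2=0, d=(M1−M0)/(6·3)=13/27, b=Δ0−h0·(2M0+M1)/6=-20/3
seg 1: a=-3, c=M1/2=13/3, d=(M2−M1)/(6·1)=-8/3, b=Δ1−h1·(2M1+M2)/6=19/3
seg 2: a=5, c=M2/2=-11/3, d=(M3−M2)/(6·3)=11/27, b=Δ2−h2·(2M2+M3)/6=7
t_q=7/2 → seg 1, τ=1/2; S=-3+19/3·τ+13/3·τ²+-8/3·τ³=11/12

  seg 0: a=4 b=-20/3 c=0 d=13/27
  seg 1: a=-3 b=19/3 c=13/3 d=-8/3
  seg 2: a=5 b=7 c=-11/3 d=11/27
S(7/2) = 11/12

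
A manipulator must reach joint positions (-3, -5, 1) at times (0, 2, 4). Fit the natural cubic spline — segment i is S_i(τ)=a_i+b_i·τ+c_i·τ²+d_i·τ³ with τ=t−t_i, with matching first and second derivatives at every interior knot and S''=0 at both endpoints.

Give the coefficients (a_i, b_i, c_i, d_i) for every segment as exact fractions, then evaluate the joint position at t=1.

  seg 0: a=-3 b=-2 c=0 d=1/4
  seg 1: a=-5 b=1 c=3/2 d=-1/4
S(1) = -19/4

Δ: Δ0=-1, Δ1=3
row 1: diag=8, rhs=24; c'=1/4, d'=3
back: M1=3
M: M0=0, M1=3, M2=0
seg 0: a=-3, c=M0/2=0, d=(M1−M0)/(6·2)=1/4, b=Δ0−h0·(2M0+M1)/6=-2
seg 1: a=-5, c=M1/2=3/2, d=(M2−M1)/(6·2)=-1/4, b=Δ1−h1·(2M1+M2)/6=1
t_q=1 → seg 0, τ=1; S=-3+-2·τ+0·τ²+1/4·τ³=-19/4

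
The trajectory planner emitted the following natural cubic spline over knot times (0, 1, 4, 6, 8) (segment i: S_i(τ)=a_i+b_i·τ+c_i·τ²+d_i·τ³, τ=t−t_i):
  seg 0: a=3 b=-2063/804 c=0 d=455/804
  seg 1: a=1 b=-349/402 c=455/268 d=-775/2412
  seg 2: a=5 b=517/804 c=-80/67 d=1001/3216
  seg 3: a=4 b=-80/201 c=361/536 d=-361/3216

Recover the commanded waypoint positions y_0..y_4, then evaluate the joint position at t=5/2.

y_0 = S_0(0) = a_0 = 3
y_1 = S_1(0) = a_1 = 1
y_2 = S_2(0) = a_2 = 5
y_3 = S_3(0) = a_3 = 4
y_4 = S_3(2) = 5
t_q=5/2 is in segment 1 (τ=3/2); S_1(τ)=5217/2144

y_0=3 y_1=1 y_2=5 y_3=4 y_4=5
S(5/2) = 5217/2144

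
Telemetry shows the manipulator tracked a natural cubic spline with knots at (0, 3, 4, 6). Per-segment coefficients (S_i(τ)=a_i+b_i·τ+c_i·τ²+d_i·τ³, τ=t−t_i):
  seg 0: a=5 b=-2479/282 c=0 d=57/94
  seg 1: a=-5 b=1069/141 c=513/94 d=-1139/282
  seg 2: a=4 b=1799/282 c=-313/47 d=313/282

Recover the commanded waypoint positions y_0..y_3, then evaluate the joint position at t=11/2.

y_0=5 y_1=-5 y_2=4 y_3=-1
S(11/2) = 1753/752

y_0 = S_0(0) = a_0 = 5
y_1 = S_1(0) = a_1 = -5
y_2 = S_2(0) = a_2 = 4
y_3 = S_2(2) = -1
t_q=11/2 is in segment 2 (τ=3/2); S_2(τ)=1753/752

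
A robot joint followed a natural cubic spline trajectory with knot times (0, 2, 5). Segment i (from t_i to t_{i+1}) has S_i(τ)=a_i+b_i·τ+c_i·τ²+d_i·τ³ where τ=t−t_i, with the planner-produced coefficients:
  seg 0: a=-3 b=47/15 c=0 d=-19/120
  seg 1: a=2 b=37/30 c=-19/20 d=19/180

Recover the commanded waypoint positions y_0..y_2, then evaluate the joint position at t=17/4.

y_0 = S_0(0) = a_0 = -3
y_1 = S_1(0) = a_1 = 2
y_2 = S_1(3) = 0
t_q=17/4 is in segment 1 (τ=9/4); S_1(τ)=299/256

y_0=-3 y_1=2 y_2=0
S(17/4) = 299/256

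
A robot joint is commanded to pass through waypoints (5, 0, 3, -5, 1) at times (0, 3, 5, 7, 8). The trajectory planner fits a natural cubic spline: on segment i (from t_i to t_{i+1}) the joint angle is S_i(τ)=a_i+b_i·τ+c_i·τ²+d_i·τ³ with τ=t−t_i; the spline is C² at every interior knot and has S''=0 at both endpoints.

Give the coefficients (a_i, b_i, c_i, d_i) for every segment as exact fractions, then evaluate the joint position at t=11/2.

  seg 0: a=5 b=-134/39 c=0 d=23/117
  seg 1: a=0 b=73/39 c=23/13 d=-305/312
  seg 2: a=3 b=-217/78 c=-213/52 d=68/39
  seg 3: a=-5 b=137/78 c=331/52 d=-331/156
S(11/2) = 167/208

Δ: Δ0=-5/3, Δ1=3/2, Δ2=-4, Δ3=6
row 1: diag=10, rhs=19; c'=1/5, d'=19/10
row 2: denom=8−2·1/5=38/5; d'=(-33−2·19/10)/(38/5)=-92/19
row 3: denom=6−2·5/19=104/19; d'=(60−2·-92/19)/(104/19)=331/26
back: M3=331/26
back: M2=-92/19−5/19·331/26=-213/26
back: M1=19/10−1/5·-213/26=46/13
M: M0=0, M1=46/13, M2=-213/26, M3=331/26, M4=0
seg 0: a=5, c=M0/2=0, d=(M1−M0)/(6·3)=23/117, b=Δ0−h0·(2M0+M1)/6=-134/39
seg 1: a=0, c=M1/2=23/13, d=(M2−M1)/(6·2)=-305/312, b=Δ1−h1·(2M1+M2)/6=73/39
seg 2: a=3, c=M2/2=-213/52, d=(M3−M2)/(6·2)=68/39, b=Δ2−h2·(2M2+M3)/6=-217/78
seg 3: a=-5, c=M3/2=331/52, d=(M4−M3)/(6·1)=-331/156, b=Δ3−h3·(2M3+M4)/6=137/78
t_q=11/2 → seg 2, τ=1/2; S=3+-217/78·τ+-213/52·τ²+68/39·τ³=167/208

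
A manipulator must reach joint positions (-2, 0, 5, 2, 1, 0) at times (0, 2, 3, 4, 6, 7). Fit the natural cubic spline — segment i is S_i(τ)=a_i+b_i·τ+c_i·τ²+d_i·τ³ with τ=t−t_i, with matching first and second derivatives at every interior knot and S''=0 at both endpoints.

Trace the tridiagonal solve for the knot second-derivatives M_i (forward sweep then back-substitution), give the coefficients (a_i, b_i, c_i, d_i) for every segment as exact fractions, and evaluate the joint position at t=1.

  seg 0: a=-2 b=-41/35 c=0 d=19/35
  seg 1: a=0 b=187/35 c=114/35 d=-18/5
  seg 2: a=5 b=37/35 c=-264/35 d=122/35
  seg 3: a=2 b=-25/7 c=102/35 d=-193/280
  seg 4: a=1 b=-13/70 c=-171/140 d=57/140
S(1) = -92/35

Δ: Δ0=1, Δ1=5, Δ2=-3, Δ3=-1/2, Δ4=-1
row 1: diag=6, rhs=24; c'=1/6, d'=4
row 2: denom=4−1·1/6=23/6; d'=(-48−1·4)/(23/6)=-312/23
row 3: denom=6−1·6/23=132/23; d'=(15−1·-312/23)/(132/23)=219/44
row 4: denom=6−2·23/66=175/33; d'=(-3−2·219/44)/(175/33)=-171/70
back: M4=-171/70
back: M3=219/44−23/66·-171/70=204/35
back: M2=-312/23−6/23·204/35=-528/35
back: M1=4−1/6·-528/35=228/35
M: M0=0, M1=228/35, M2=-528/35, M3=204/35, M4=-171/70, M5=0
seg 0: a=-2, c=M0/2=0, d=(M1−M0)/(6·2)=19/35, b=Δ0−h0·(2M0+M1)/6=-41/35
seg 1: a=0, c=M1/2=114/35, d=(M2−M1)/(6·1)=-18/5, b=Δ1−h1·(2M1+M2)/6=187/35
seg 2: a=5, c=M2/2=-264/35, d=(M3−M2)/(6·1)=122/35, b=Δ2−h2·(2M2+M3)/6=37/35
seg 3: a=2, c=M3/2=102/35, d=(M4−M3)/(6·2)=-193/280, b=Δ3−h3·(2M3+M4)/6=-25/7
seg 4: a=1, c=M4/2=-171/140, d=(M5−M4)/(6·1)=57/140, b=Δ4−h4·(2M4+M5)/6=-13/70
t_q=1 → seg 0, τ=1; S=-2+-41/35·τ+0·τ²+19/35·τ³=-92/35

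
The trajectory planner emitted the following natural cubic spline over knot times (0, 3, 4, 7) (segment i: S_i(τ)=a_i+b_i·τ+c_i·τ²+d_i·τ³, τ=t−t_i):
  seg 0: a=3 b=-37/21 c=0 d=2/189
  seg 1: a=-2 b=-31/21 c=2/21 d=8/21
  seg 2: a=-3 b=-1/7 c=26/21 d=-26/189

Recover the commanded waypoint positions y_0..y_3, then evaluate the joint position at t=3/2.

y_0=3 y_1=-2 y_2=-3 y_3=4
S(3/2) = 11/28

y_0 = S_0(0) = a_0 = 3
y_1 = S_1(0) = a_1 = -2
y_2 = S_2(0) = a_2 = -3
y_3 = S_2(3) = 4
t_q=3/2 is in segment 0 (τ=3/2); S_0(τ)=11/28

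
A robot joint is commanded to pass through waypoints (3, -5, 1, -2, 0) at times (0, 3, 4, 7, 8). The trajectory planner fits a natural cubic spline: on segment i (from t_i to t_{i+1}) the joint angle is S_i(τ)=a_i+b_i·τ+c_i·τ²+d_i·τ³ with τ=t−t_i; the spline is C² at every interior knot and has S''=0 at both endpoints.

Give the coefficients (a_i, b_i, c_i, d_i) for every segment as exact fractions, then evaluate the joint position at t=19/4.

Δ: Δ0=-8/3, Δ1=6, Δ2=-1, Δ3=2
row 1: diag=8, rhs=52; c'=1/8, d'=13/2
row 2: denom=8−1·1/8=63/8; d'=(-42−1·13/2)/(63/8)=-388/63
row 3: denom=8−3·8/21=48/7; d'=(18−3·-388/63)/(48/7)=383/72
back: M3=383/72
back: M2=-388/63−8/21·383/72=-221/27
back: M1=13/2−1/8·-221/27=1625/216
M: M0=0, M1=1625/216, M2=-221/27, M3=383/72, M4=0
seg 0: a=3, c=M0/2=0, d=(M1−M0)/(6·3)=1625/3888, b=Δ0−h0·(2M0+M1)/6=-2777/432
seg 1: a=-5, c=M1/2=1625/432, d=(M2−M1)/(6·1)=-377/144, b=Δ1−h1·(2M1+M2)/6=1049/216
seg 2: a=1, c=M2/2=-221/54, d=(M3−M2)/(6·3)=2917/3888, b=Δ2−h2·(2M2+M3)/6=1955/432
seg 3: a=-2, c=M3/2=383/144, d=(M4−M3)/(6·1)=-383/432, b=Δ3−h3·(2M3+M4)/6=49/216
t_q=19/4 → seg 2, τ=3/4; S=1+1955/432·τ+-221/54·τ²+2917/3888·τ³=7399/3072

  seg 0: a=3 b=-2777/432 c=0 d=1625/3888
  seg 1: a=-5 b=1049/216 c=1625/432 d=-377/144
  seg 2: a=1 b=1955/432 c=-221/54 d=2917/3888
  seg 3: a=-2 b=49/216 c=383/144 d=-383/432
S(19/4) = 7399/3072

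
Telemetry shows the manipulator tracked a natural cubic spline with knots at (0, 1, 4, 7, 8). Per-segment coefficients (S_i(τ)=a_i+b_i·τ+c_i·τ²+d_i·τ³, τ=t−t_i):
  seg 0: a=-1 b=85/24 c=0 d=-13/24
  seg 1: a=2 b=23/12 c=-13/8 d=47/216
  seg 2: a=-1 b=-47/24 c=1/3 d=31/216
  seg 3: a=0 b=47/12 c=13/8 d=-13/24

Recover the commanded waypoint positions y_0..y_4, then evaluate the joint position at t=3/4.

y_0 = S_0(0) = a_0 = -1
y_1 = S_1(0) = a_1 = 2
y_2 = S_2(0) = a_2 = -1
y_3 = S_3(0) = a_3 = 0
y_4 = S_3(1) = 5
t_q=3/4 is in segment 0 (τ=3/4); S_0(τ)=731/512

y_0=-1 y_1=2 y_2=-1 y_3=0 y_4=5
S(3/4) = 731/512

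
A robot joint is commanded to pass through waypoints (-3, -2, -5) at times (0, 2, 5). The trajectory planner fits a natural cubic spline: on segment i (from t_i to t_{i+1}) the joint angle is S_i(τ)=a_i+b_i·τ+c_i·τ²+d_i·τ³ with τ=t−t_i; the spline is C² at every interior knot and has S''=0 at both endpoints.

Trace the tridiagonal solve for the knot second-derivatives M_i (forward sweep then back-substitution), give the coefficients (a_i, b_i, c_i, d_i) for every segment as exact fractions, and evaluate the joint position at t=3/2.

Δ: Δ0=1/2, Δ1=-1
row 1: diag=10, rhs=-9; c'=3/10, d'=-9/10
back: M1=-9/10
M: M0=0, M1=-9/10, M2=0
seg 0: a=-3, c=M0/2=0, d=(M1−M0)/(6·2)=-3/40, b=Δ0−h0·(2M0+M1)/6=4/5
seg 1: a=-2, c=M1/2=-9/20, d=(M2−M1)/(6·3)=1/20, b=Δ1−h1·(2M1+M2)/6=-1/10
t_q=3/2 → seg 0, τ=3/2; S=-3+4/5·τ+0·τ²+-3/40·τ³=-657/320

  seg 0: a=-3 b=4/5 c=0 d=-3/40
  seg 1: a=-2 b=-1/10 c=-9/20 d=1/20
S(3/2) = -657/320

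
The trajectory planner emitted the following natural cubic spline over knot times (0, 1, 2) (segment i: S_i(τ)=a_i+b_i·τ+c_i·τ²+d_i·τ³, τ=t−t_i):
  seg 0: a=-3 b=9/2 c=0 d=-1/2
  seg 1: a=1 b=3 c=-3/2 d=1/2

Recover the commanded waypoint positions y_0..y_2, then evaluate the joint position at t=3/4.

y_0 = S_0(0) = a_0 = -3
y_1 = S_1(0) = a_1 = 1
y_2 = S_1(1) = 3
t_q=3/4 is in segment 0 (τ=3/4); S_0(τ)=21/128

y_0=-3 y_1=1 y_2=3
S(3/4) = 21/128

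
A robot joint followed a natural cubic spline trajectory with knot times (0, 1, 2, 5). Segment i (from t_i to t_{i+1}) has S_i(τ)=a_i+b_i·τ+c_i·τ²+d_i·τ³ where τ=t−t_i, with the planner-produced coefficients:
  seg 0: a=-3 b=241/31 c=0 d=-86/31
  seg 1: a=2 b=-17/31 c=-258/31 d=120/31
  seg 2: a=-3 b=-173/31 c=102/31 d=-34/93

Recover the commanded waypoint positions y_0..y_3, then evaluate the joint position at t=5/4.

y_0 = S_0(0) = a_0 = -3
y_1 = S_1(0) = a_1 = 2
y_2 = S_2(0) = a_2 = -3
y_3 = S_2(3) = 0
t_q=5/4 is in segment 1 (τ=1/4); S_1(τ)=87/62

y_0=-3 y_1=2 y_2=-3 y_3=0
S(5/4) = 87/62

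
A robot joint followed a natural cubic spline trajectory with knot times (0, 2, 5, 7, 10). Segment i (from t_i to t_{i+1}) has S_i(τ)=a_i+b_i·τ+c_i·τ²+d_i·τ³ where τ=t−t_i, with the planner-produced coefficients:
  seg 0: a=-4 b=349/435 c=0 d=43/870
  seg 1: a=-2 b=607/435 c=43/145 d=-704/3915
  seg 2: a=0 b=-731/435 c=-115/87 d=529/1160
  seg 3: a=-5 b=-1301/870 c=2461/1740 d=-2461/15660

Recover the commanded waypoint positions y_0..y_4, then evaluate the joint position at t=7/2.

y_0=-4 y_1=-2 y_2=0 y_3=-5 y_4=-1
S(7/2) = 89/580

y_0 = S_0(0) = a_0 = -4
y_1 = S_1(0) = a_1 = -2
y_2 = S_2(0) = a_2 = 0
y_3 = S_3(0) = a_3 = -5
y_4 = S_3(3) = -1
t_q=7/2 is in segment 1 (τ=3/2); S_1(τ)=89/580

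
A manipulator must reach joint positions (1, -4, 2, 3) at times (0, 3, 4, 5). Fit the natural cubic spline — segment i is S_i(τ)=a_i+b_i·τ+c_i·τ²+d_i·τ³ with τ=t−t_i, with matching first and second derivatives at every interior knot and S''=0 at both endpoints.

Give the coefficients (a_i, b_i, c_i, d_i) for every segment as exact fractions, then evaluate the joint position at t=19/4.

  seg 0: a=1 b=-476/93 c=0 d=107/279
  seg 1: a=-4 b=487/93 c=107/31 d=-250/93
  seg 2: a=2 b=379/93 c=-143/31 d=143/93
S(19/4) = 6171/1984

Δ: Δ0=-5/3, Δ1=6, Δ2=1
row 1: diag=8, rhs=46; c'=1/8, d'=23/4
row 2: denom=4−1·1/8=31/8; d'=(-30−1·23/4)/(31/8)=-286/31
back: M2=-286/31
back: M1=23/4−1/8·-286/31=214/31
M: M0=0, M1=214/31, M2=-286/31, M3=0
seg 0: a=1, c=M0/2=0, d=(M1−M0)/(6·3)=107/279, b=Δ0−h0·(2M0+M1)/6=-476/93
seg 1: a=-4, c=M1/2=107/31, d=(M2−M1)/(6·1)=-250/93, b=Δ1−h1·(2M1+M2)/6=487/93
seg 2: a=2, c=M2/2=-143/31, d=(M3−M2)/(6·1)=143/93, b=Δ2−h2·(2M2+M3)/6=379/93
t_q=19/4 → seg 2, τ=3/4; S=2+379/93·τ+-143/31·τ²+143/93·τ³=6171/1984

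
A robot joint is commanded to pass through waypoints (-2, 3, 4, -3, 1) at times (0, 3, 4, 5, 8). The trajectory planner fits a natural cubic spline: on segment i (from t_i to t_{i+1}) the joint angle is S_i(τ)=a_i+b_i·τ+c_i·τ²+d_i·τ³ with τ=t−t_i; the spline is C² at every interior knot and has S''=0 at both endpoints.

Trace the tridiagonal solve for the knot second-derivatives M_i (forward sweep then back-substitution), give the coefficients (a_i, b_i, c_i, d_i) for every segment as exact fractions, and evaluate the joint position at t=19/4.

Δ: Δ0=5/3, Δ1=1, Δ2=-7, Δ3=4/3
row 1: diag=8, rhs=-4; c'=1/8, d'=-1/2
row 2: denom=4−1·1/8=31/8; d'=(-48−1·-1/2)/(31/8)=-380/31
row 3: denom=8−1·8/31=240/31; d'=(50−1·-380/31)/(240/31)=193/24
back: M3=193/24
back: M2=-380/31−8/31·193/24=-43/3
back: M1=-1/2−1/8·-43/3=31/24
M: M0=0, M1=31/24, M2=-43/3, M3=193/24, M4=0
seg 0: a=-2, c=M0/2=0, d=(M1−M0)/(6·3)=31/432, b=Δ0−h0·(2M0+M1)/6=49/48
seg 1: a=3, c=M1/2=31/48, d=(M2−M1)/(6·1)=-125/48, b=Δ1−h1·(2M1+M2)/6=71/24
seg 2: a=4, c=M2/2=-43/6, d=(M3−M2)/(6·1)=179/48, b=Δ2−h2·(2M2+M3)/6=-57/16
seg 3: a=-3, c=M3/2=193/48, d=(M4−M3)/(6·3)=-193/432, b=Δ3−h3·(2M3+M4)/6=-161/24
t_q=19/4 → seg 2, τ=3/4; S=4+-57/16·τ+-43/6·τ²+179/48·τ³=-1157/1024

  seg 0: a=-2 b=49/48 c=0 d=31/432
  seg 1: a=3 b=71/24 c=31/48 d=-125/48
  seg 2: a=4 b=-57/16 c=-43/6 d=179/48
  seg 3: a=-3 b=-161/24 c=193/48 d=-193/432
S(19/4) = -1157/1024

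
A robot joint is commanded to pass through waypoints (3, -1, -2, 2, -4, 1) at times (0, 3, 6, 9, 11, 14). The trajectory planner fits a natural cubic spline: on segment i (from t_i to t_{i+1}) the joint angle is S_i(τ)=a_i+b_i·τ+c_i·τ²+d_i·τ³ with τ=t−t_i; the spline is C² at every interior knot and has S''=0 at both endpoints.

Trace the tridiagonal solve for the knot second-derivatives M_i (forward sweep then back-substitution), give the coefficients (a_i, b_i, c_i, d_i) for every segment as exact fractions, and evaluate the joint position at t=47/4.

  seg 0: a=3 b=-449/330 c=0 d=1/330
  seg 1: a=-1 b=-211/165 c=3/110 d=19/198
  seg 2: a=-2 b=487/330 c=49/55 d=-929/2970
  seg 3: a=2 b=-268/165 c=-127/66 d=34/55
  seg 4: a=-4 b=-314/165 c=589/330 d=-589/2970
S(47/4) = -31729/7040

Δ: Δ0=-4/3, Δ1=-1/3, Δ2=4/3, Δ3=-3, Δ4=5/3
row 1: diag=12, rhs=6; c'=1/4, d'=1/2
row 2: denom=12−3·1/4=45/4; d'=(10−3·1/2)/(45/4)=34/45
row 3: denom=10−3·4/15=46/5; d'=(-26−3·34/45)/(46/5)=-212/69
row 4: denom=10−2·5/23=220/23; d'=(28−2·-212/69)/(220/23)=589/165
back: M4=589/165
back: M3=-212/69−5/23·589/165=-127/33
back: M2=34/45−4/15·-127/33=98/55
back: M1=1/2−1/4·98/55=3/55
M: M0=0, M1=3/55, M2=98/55, M3=-127/33, M4=589/165, M5=0
seg 0: a=3, c=M0/2=0, d=(M1−M0)/(6·3)=1/330, b=Δ0−h0·(2M0+M1)/6=-449/330
seg 1: a=-1, c=M1/2=3/110, d=(M2−M1)/(6·3)=19/198, b=Δ1−h1·(2M1+M2)/6=-211/165
seg 2: a=-2, c=M2/2=49/55, d=(M3−M2)/(6·3)=-929/2970, b=Δ2−h2·(2M2+M3)/6=487/330
seg 3: a=2, c=M3/2=-127/66, d=(M4−M3)/(6·2)=34/55, b=Δ3−h3·(2M3+M4)/6=-268/165
seg 4: a=-4, c=M4/2=589/330, d=(M5−M4)/(6·3)=-589/2970, b=Δ4−h4·(2M4+M5)/6=-314/165
t_q=47/4 → seg 4, τ=3/4; S=-4+-314/165·τ+589/330·τ²+-589/2970·τ³=-31729/7040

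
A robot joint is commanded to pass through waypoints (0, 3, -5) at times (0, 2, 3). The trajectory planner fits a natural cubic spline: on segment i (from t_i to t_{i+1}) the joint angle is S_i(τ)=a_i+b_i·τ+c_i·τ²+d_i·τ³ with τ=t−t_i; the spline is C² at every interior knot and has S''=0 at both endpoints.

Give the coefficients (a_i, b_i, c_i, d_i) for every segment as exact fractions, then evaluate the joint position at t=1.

  seg 0: a=0 b=14/3 c=0 d=-19/24
  seg 1: a=3 b=-29/6 c=-19/4 d=19/12
S(1) = 31/8

Δ: Δ0=3/2, Δ1=-8
row 1: diag=6, rhs=-57; c'=1/6, d'=-19/2
back: M1=-19/2
M: M0=0, M1=-19/2, M2=0
seg 0: a=0, c=M0/2=0, d=(M1−M0)/(6·2)=-19/24, b=Δ0−h0·(2M0+M1)/6=14/3
seg 1: a=3, c=M1/2=-19/4, d=(M2−M1)/(6·1)=19/12, b=Δ1−h1·(2M1+M2)/6=-29/6
t_q=1 → seg 0, τ=1; S=0+14/3·τ+0·τ²+-19/24·τ³=31/8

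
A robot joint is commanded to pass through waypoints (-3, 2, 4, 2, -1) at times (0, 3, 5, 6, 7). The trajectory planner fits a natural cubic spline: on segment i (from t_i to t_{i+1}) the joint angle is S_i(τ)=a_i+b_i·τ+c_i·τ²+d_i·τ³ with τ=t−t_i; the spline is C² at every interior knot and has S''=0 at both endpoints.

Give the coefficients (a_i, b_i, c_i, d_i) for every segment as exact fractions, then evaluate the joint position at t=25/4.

  seg 0: a=-3 b=505/321 c=0 d=10/963
  seg 1: a=2 b=595/321 c=10/107 d=-167/642
  seg 2: a=4 b=-287/321 c=-157/107 d=116/321
  seg 3: a=2 b=-881/321 c=-41/107 d=41/321
S(25/4) = 8847/6848

Δ: Δ0=5/3, Δ1=1, Δ2=-2, Δ3=-3
row 1: diag=10, rhs=-4; c'=1/5, d'=-2/5
row 2: denom=6−2·1/5=28/5; d'=(-18−2·-2/5)/(28/5)=-43/14
row 3: denom=4−1·5/28=107/28; d'=(-6−1·-43/14)/(107/28)=-82/107
back: M3=-82/107
back: M2=-43/14−5/28·-82/107=-314/107
back: M1=-2/5−1/5·-314/107=20/107
M: M0=0, M1=20/107, M2=-314/107, M3=-82/107, M4=0
seg 0: a=-3, c=M0/2=0, d=(M1−M0)/(6·3)=10/963, b=Δ0−h0·(2M0+M1)/6=505/321
seg 1: a=2, c=M1/2=10/107, d=(M2−M1)/(6·2)=-167/642, b=Δ1−h1·(2M1+M2)/6=595/321
seg 2: a=4, c=M2/2=-157/107, d=(M3−M2)/(6·1)=116/321, b=Δ2−h2·(2M2+M3)/6=-287/321
seg 3: a=2, c=M3/2=-41/107, d=(M4−M3)/(6·1)=41/321, b=Δ3−h3·(2M3+M4)/6=-881/321
t_q=25/4 → seg 3, τ=1/4; S=2+-881/321·τ+-41/107·τ²+41/321·τ³=8847/6848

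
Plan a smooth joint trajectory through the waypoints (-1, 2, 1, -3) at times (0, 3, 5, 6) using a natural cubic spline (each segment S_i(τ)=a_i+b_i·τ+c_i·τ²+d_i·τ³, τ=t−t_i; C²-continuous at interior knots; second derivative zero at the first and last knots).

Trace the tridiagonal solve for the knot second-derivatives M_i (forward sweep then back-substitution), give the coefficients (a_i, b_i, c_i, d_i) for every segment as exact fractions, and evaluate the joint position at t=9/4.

  seg 0: a=-1 b=31/28 c=0 d=-1/84
  seg 1: a=2 b=11/14 c=-3/28 d=-15/56
  seg 2: a=1 b=-20/7 c=-12/7 d=4/7
S(9/4) = 347/256

Δ: Δ0=1, Δ1=-1/2, Δ2=-4
row 1: diag=10, rhs=-9; c'=1/5, d'=-9/10
row 2: denom=6−2·1/5=28/5; d'=(-21−2·-9/10)/(28/5)=-24/7
back: M2=-24/7
back: M1=-9/10−1/5·-24/7=-3/14
M: M0=0, M1=-3/14, M2=-24/7, M3=0
seg 0: a=-1, c=M0/2=0, d=(M1−M0)/(6·3)=-1/84, b=Δ0−h0·(2M0+M1)/6=31/28
seg 1: a=2, c=M1/2=-3/28, d=(M2−M1)/(6·2)=-15/56, b=Δ1−h1·(2M1+M2)/6=11/14
seg 2: a=1, c=M2/2=-12/7, d=(M3−M2)/(6·1)=4/7, b=Δ2−h2·(2M2+M3)/6=-20/7
t_q=9/4 → seg 0, τ=9/4; S=-1+31/28·τ+0·τ²+-1/84·τ³=347/256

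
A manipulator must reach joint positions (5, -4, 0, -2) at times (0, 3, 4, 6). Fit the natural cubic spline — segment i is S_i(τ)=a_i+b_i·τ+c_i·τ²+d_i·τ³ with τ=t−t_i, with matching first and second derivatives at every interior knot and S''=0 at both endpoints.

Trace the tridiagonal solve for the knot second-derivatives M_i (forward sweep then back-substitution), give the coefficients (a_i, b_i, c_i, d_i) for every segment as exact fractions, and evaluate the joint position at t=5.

Δ: Δ0=-3, Δ1=4, Δ2=-1
row 1: diag=8, rhs=42; c'=1/8, d'=21/4
row 2: denom=6−1·1/8=47/8; d'=(-30−1·21/4)/(47/8)=-6
back: M2=-6
back: M1=21/4−1/8·-6=6
M: M0=0, M1=6, M2=-6, M3=0
seg 0: a=5, c=M0/2=0, d=(M1−M0)/(6·3)=1/3, b=Δ0−h0·(2M0+M1)/6=-6
seg 1: a=-4, c=M1/2=3, d=(M2−M1)/(6·1)=-2, b=Δ1−h1·(2M1+M2)/6=3
seg 2: a=0, c=M2/2=-3, d=(M3−M2)/(6·2)=1/2, b=Δ2−h2·(2M2+M3)/6=3
t_q=5 → seg 2, τ=1; S=0+3·τ+-3·τ²+1/2·τ³=1/2

  seg 0: a=5 b=-6 c=0 d=1/3
  seg 1: a=-4 b=3 c=3 d=-2
  seg 2: a=0 b=3 c=-3 d=1/2
S(5) = 1/2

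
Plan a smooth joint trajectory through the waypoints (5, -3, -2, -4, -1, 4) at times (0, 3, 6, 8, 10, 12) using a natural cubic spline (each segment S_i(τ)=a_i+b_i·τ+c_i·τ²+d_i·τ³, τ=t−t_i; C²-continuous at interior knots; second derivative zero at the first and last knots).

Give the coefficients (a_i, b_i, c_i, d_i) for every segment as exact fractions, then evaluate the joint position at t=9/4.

  seg 0: a=5 b=-5723/1569 c=0 d=57/523
  seg 1: a=-3 b=-1106/1569 c=513/523 d=-332/1569
  seg 2: a=-2 b=-836/1569 c=-483/523 d=2165/6276
  seg 3: a=-4 b=-137/1569 c=1199/1046 d=-2213/12552
  seg 4: a=-1 b=7475/3138 c=185/2092 d=-185/12552
S(9/4) = -65791/33472

Δ: Δ0=-8/3, Δ1=1/3, Δ2=-1, Δ3=3/2, Δ4=5/2
row 1: diag=12, rhs=18; c'=1/4, d'=3/2
row 2: denom=10−3·1/4=37/4; d'=(-8−3·3/2)/(37/4)=-50/37
row 3: denom=8−2·8/37=280/37; d'=(15−2·-50/37)/(280/37)=131/56
row 4: denom=8−2·37/140=523/70; d'=(6−2·131/56)/(523/70)=185/1046
back: M4=185/1046
back: M3=131/56−37/140·185/1046=1199/523
back: M2=-50/37−8/37·1199/523=-966/523
back: M1=3/2−1/4·-966/523=1026/523
M: M0=0, M1=1026/523, M2=-966/523, M3=1199/523, M4=185/1046, M5=0
seg 0: a=5, c=M0/2=0, d=(M1−M0)/(6·3)=57/523, b=Δ0−h0·(2M0+M1)/6=-5723/1569
seg 1: a=-3, c=M1/2=513/523, d=(M2−M1)/(6·3)=-332/1569, b=Δ1−h1·(2M1+M2)/6=-1106/1569
seg 2: a=-2, c=M2/2=-483/523, d=(M3−M2)/(6·2)=2165/6276, b=Δ2−h2·(2M2+M3)/6=-836/1569
seg 3: a=-4, c=M3/2=1199/1046, d=(M4−M3)/(6·2)=-2213/12552, b=Δ3−h3·(2M3+M4)/6=-137/1569
seg 4: a=-1, c=M4/2=185/2092, d=(M5−M4)/(6·2)=-185/12552, b=Δ4−h4·(2M4+M5)/6=7475/3138
t_q=9/4 → seg 0, τ=9/4; S=5+-5723/1569·τ+0·τ²+57/523·τ³=-65791/33472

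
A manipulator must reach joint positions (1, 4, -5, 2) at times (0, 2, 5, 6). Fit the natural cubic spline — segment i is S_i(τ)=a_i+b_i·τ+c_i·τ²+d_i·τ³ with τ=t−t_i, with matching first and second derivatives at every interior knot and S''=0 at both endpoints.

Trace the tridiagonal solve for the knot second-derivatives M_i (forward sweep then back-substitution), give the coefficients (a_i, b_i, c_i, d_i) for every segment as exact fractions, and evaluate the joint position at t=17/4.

  seg 0: a=1 b=477/142 c=0 d=-33/71
  seg 1: a=4 b=-315/142 c=-198/71 d=359/426
  seg 2: a=-5 b=270/71 c=681/142 d=-227/142
S(17/4) = -50075/9088

Δ: Δ0=3/2, Δ1=-3, Δ2=7
row 1: diag=10, rhs=-27; c'=3/10, d'=-27/10
row 2: denom=8−3·3/10=71/10; d'=(60−3·-27/10)/(71/10)=681/71
back: M2=681/71
back: M1=-27/10−3/10·681/71=-396/71
M: M0=0, M1=-396/71, M2=681/71, M3=0
seg 0: a=1, c=M0/2=0, d=(M1−M0)/(6·2)=-33/71, b=Δ0−h0·(2M0+M1)/6=477/142
seg 1: a=4, c=M1/2=-198/71, d=(M2−M1)/(6·3)=359/426, b=Δ1−h1·(2M1+M2)/6=-315/142
seg 2: a=-5, c=M2/2=681/142, d=(M3−M2)/(6·1)=-227/142, b=Δ2−h2·(2M2+M3)/6=270/71
t_q=17/4 → seg 1, τ=9/4; S=4+-315/142·τ+-198/71·τ²+359/426·τ³=-50075/9088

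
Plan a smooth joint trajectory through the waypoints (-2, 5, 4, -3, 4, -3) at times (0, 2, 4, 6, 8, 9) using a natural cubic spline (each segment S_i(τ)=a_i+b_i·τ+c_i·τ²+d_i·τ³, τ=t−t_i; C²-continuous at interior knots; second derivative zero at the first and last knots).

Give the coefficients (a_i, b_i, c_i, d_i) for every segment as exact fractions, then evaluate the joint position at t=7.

  seg 0: a=-2 b=635/153 c=0 d=-199/1224
  seg 1: a=5 b=673/306 c=-199/204 d=-229/1224
  seg 2: a=4 b=-604/153 c=-107/51 d=1421/1224
  seg 3: a=-3 b=487/306 c=331/68 d=-2395/1224
  seg 4: a=4 b=-370/153 c=-701/102 d=701/306
S(7) = 613/408

Δ: Δ0=7/2, Δ1=-1/2, Δ2=-7/2, Δ3=7/2, Δ4=-7
row 1: diag=8, rhs=-24; c'=1/4, d'=-3
row 2: denom=8−2·1/4=15/2; d'=(-18−2·-3)/(15/2)=-8/5
row 3: denom=8−2·4/15=112/15; d'=(42−2·-8/5)/(112/15)=339/56
row 4: denom=6−2·15/56=153/28; d'=(-63−2·339/56)/(153/28)=-701/51
back: M4=-701/51
back: M3=339/56−15/56·-701/51=331/34
back: M2=-8/5−4/15·331/34=-214/51
back: M1=-3−1/4·-214/51=-199/102
M: M0=0, M1=-199/102, M2=-214/51, M3=331/34, M4=-701/51, M5=0
seg 0: a=-2, c=M0/2=0, d=(M1−M0)/(6·2)=-199/1224, b=Δ0−h0·(2M0+M1)/6=635/153
seg 1: a=5, c=M1/2=-199/204, d=(M2−M1)/(6·2)=-229/1224, b=Δ1−h1·(2M1+M2)/6=673/306
seg 2: a=4, c=M2/2=-107/51, d=(M3−M2)/(6·2)=1421/1224, b=Δ2−h2·(2M2+M3)/6=-604/153
seg 3: a=-3, c=M3/2=331/68, d=(M4−M3)/(6·2)=-2395/1224, b=Δ3−h3·(2M3+M4)/6=487/306
seg 4: a=4, c=M4/2=-701/102, d=(M5−M4)/(6·1)=701/306, b=Δ4−h4·(2M4+M5)/6=-370/153
t_q=7 → seg 3, τ=1; S=-3+487/306·τ+331/68·τ²+-2395/1224·τ³=613/408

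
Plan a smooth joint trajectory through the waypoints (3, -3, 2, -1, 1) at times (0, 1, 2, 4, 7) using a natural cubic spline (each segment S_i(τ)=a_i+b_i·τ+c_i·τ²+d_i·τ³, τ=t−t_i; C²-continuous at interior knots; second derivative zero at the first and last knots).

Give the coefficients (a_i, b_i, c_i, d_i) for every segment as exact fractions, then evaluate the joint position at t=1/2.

Δ: Δ0=-6, Δ1=5, Δ2=-3/2, Δ3=2/3
row 1: diag=4, rhs=66; c'=1/4, d'=33/2
row 2: denom=6−1·1/4=23/4; d'=(-39−1·33/2)/(23/4)=-222/23
row 3: denom=10−2·8/23=214/23; d'=(13−2·-222/23)/(214/23)=743/214
back: M3=743/214
back: M2=-222/23−8/23·743/214=-1162/107
back: M1=33/2−1/4·-1162/107=2056/107
M: M0=0, M1=2056/107, M2=-1162/107, M3=743/214, M4=0
seg 0: a=3, c=M0/2=0, d=(M1−M0)/(6·1)=1028/321, b=Δ0−h0·(2M0+M1)/6=-2954/321
seg 1: a=-3, c=M1/2=1028/107, d=(M2−M1)/(6·1)=-1609/321, b=Δ1−h1·(2M1+M2)/6=130/321
seg 2: a=2, c=M2/2=-581/107, d=(M3−M2)/(6·2)=3067/2568, b=Δ2−h2·(2M2+M3)/6=1471/321
seg 3: a=-1, c=M3/2=743/428, d=(M4−M3)/(6·3)=-743/3852, b=Δ3−h3·(2M3+M4)/6=-1801/642
t_q=1/2 → seg 0, τ=1/2; S=3+-2954/321·τ+0·τ²+1028/321·τ³=-257/214

  seg 0: a=3 b=-2954/321 c=0 d=1028/321
  seg 1: a=-3 b=130/321 c=1028/107 d=-1609/321
  seg 2: a=2 b=1471/321 c=-581/107 d=3067/2568
  seg 3: a=-1 b=-1801/642 c=743/428 d=-743/3852
S(1/2) = -257/214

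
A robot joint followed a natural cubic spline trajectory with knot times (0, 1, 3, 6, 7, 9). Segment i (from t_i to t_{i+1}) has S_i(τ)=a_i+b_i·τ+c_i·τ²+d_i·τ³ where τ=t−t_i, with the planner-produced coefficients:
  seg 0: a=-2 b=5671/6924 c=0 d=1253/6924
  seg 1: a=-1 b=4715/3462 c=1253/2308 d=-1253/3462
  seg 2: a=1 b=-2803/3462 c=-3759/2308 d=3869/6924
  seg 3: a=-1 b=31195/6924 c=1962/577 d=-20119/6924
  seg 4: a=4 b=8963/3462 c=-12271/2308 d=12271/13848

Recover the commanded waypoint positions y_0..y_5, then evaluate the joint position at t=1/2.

y_0=-2 y_1=-1 y_2=1 y_3=-1 y_4=4 y_5=-5
S(1/2) = -28949/18464

y_0 = S_0(0) = a_0 = -2
y_1 = S_1(0) = a_1 = -1
y_2 = S_2(0) = a_2 = 1
y_3 = S_3(0) = a_3 = -1
y_4 = S_4(0) = a_4 = 4
y_5 = S_4(2) = -5
t_q=1/2 is in segment 0 (τ=1/2); S_0(τ)=-28949/18464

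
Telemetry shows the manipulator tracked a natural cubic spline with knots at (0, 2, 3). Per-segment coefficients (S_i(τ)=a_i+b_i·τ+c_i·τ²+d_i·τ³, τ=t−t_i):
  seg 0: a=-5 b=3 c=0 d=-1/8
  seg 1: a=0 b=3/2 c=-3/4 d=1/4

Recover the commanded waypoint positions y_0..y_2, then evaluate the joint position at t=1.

y_0 = S_0(0) = a_0 = -5
y_1 = S_1(0) = a_1 = 0
y_2 = S_1(1) = 1
t_q=1 is in segment 0 (τ=1); S_0(τ)=-17/8

y_0=-5 y_1=0 y_2=1
S(1) = -17/8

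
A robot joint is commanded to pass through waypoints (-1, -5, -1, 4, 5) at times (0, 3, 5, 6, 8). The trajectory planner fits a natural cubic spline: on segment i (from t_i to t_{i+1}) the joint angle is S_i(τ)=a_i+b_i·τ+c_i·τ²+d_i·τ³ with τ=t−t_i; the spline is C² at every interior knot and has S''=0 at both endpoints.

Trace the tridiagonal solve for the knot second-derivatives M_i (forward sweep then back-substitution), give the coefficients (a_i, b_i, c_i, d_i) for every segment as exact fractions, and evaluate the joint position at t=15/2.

  seg 0: a=-1 b=-1949/978 c=0 d=215/2934
  seg 1: a=-5 b=-7/489 c=215/326 d=85/489
  seg 2: a=-1 b=2303/489 c=555/326 d=-1381/978
  seg 3: a=4 b=3793/978 c=-413/163 d=413/978
S(15/2) = 14453/2608

Δ: Δ0=-4/3, Δ1=2, Δ2=5, Δ3=1/2
row 1: diag=10, rhs=20; c'=1/5, d'=2
row 2: denom=6−2·1/5=28/5; d'=(18−2·2)/(28/5)=5/2
row 3: denom=6−1·5/28=163/28; d'=(-27−1·5/2)/(163/28)=-826/163
back: M3=-826/163
back: M2=5/2−5/28·-826/163=555/163
back: M1=2−1/5·555/163=215/163
M: M0=0, M1=215/163, M2=555/163, M3=-826/163, M4=0
seg 0: a=-1, c=M0/2=0, d=(M1−M0)/(6·3)=215/2934, b=Δ0−h0·(2M0+M1)/6=-1949/978
seg 1: a=-5, c=M1/2=215/326, d=(M2−M1)/(6·2)=85/489, b=Δ1−h1·(2M1+M2)/6=-7/489
seg 2: a=-1, c=M2/2=555/326, d=(M3−M2)/(6·1)=-1381/978, b=Δ2−h2·(2M2+M3)/6=2303/489
seg 3: a=4, c=M3/2=-413/163, d=(M4−M3)/(6·2)=413/978, b=Δ3−h3·(2M3+M4)/6=3793/978
t_q=15/2 → seg 3, τ=3/2; S=4+3793/978·τ+-413/163·τ²+413/978·τ³=14453/2608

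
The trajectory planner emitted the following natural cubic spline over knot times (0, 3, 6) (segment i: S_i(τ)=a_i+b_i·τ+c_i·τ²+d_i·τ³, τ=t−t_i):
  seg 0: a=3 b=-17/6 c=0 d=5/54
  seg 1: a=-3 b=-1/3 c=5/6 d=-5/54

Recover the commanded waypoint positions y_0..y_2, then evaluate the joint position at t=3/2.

y_0=3 y_1=-3 y_2=1
S(3/2) = -15/16

y_0 = S_0(0) = a_0 = 3
y_1 = S_1(0) = a_1 = -3
y_2 = S_1(3) = 1
t_q=3/2 is in segment 0 (τ=3/2); S_0(τ)=-15/16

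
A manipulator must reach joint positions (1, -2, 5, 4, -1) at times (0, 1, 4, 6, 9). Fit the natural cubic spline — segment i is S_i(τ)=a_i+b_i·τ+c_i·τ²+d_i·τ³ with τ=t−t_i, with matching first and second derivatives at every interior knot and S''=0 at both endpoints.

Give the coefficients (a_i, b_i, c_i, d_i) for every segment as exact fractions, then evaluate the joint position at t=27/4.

Δ: Δ0=-3, Δ1=7/3, Δ2=-1/2, Δ3=-5/3
row 1: diag=8, rhs=32; c'=3/8, d'=4
row 2: denom=10−3·3/8=71/8; d'=(-17−3·4)/(71/8)=-232/71
row 3: denom=10−2·16/71=678/71; d'=(-7−2·-232/71)/(678/71)=-11/226
back: M3=-11/226
back: M2=-232/71−16/71·-11/226=-368/113
back: M1=4−3/8·-368/113=590/113
M: M0=0, M1=590/113, M2=-368/113, M3=-11/226, M4=0
seg 0: a=1, c=M0/2=0, d=(M1−M0)/(6·1)=295/339, b=Δ0−h0·(2M0+M1)/6=-1312/339
seg 1: a=-2, c=M1/2=295/113, d=(M2−M1)/(6·3)=-479/1017, b=Δ1−h1·(2M1+M2)/6=-427/339
seg 2: a=5, c=M2/2=-184/113, d=(M3−M2)/(6·2)=725/2712, b=Δ2−h2·(2M2+M3)/6=572/339
seg 3: a=4, c=M3/2=-11/452, d=(M4−M3)/(6·3)=11/4068, b=Δ3−h3·(2M3+M4)/6=-1097/678
t_q=27/4 → seg 3, τ=3/4; S=4+-1097/678·τ+-11/452·τ²+11/4068·τ³=80245/28928

  seg 0: a=1 b=-1312/339 c=0 d=295/339
  seg 1: a=-2 b=-427/339 c=295/113 d=-479/1017
  seg 2: a=5 b=572/339 c=-184/113 d=725/2712
  seg 3: a=4 b=-1097/678 c=-11/452 d=11/4068
S(27/4) = 80245/28928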